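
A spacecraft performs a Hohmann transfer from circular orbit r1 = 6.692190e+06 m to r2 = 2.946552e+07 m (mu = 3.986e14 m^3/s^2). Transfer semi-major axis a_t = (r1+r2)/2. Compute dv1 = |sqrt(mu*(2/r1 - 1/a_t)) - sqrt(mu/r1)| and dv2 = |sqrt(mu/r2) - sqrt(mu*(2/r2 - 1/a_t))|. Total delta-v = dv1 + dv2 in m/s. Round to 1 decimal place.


Step 1: Transfer semi-major axis a_t = (6.692190e+06 + 2.946552e+07) / 2 = 1.807886e+07 m
Step 2: v1 (circular at r1) = sqrt(mu/r1) = 7717.64 m/s
Step 3: v_t1 = sqrt(mu*(2/r1 - 1/a_t)) = 9852.72 m/s
Step 4: dv1 = |9852.72 - 7717.64| = 2135.08 m/s
Step 5: v2 (circular at r2) = 3678.0 m/s, v_t2 = 2237.74 m/s
Step 6: dv2 = |3678.0 - 2237.74| = 1440.26 m/s
Step 7: Total delta-v = 2135.08 + 1440.26 = 3575.3 m/s

3575.3


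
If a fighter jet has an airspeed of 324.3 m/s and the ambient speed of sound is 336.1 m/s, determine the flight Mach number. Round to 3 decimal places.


Step 1: M = V / a = 324.3 / 336.1
Step 2: M = 0.965

0.965


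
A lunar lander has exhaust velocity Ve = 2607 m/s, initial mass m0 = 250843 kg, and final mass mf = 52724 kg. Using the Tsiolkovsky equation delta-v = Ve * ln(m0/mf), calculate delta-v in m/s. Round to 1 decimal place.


Step 1: Mass ratio m0/mf = 250843 / 52724 = 4.757663
Step 2: ln(4.757663) = 1.559756
Step 3: delta-v = 2607 * 1.559756 = 4066.3 m/s

4066.3


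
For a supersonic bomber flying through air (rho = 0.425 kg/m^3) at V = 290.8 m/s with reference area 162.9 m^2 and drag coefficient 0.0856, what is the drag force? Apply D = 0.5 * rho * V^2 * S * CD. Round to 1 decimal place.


Step 1: Dynamic pressure q = 0.5 * 0.425 * 290.8^2 = 17969.986 Pa
Step 2: Drag D = q * S * CD = 17969.986 * 162.9 * 0.0856
Step 3: D = 250577.8 N

250577.8


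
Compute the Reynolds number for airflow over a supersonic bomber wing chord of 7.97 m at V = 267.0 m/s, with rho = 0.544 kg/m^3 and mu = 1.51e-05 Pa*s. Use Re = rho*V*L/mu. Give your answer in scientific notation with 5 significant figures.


Step 1: Numerator = rho * V * L = 0.544 * 267.0 * 7.97 = 1157.62656
Step 2: Re = 1157.62656 / 1.51e-05
Step 3: Re = 7.6664e+07

7.6664e+07


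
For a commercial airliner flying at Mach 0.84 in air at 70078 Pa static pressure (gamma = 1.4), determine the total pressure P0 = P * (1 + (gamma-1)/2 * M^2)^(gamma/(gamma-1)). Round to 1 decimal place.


Step 1: (gamma-1)/2 * M^2 = 0.2 * 0.7056 = 0.14112
Step 2: 1 + 0.14112 = 1.14112
Step 3: Exponent gamma/(gamma-1) = 3.5
Step 4: P0 = 70078 * 1.14112^3.5 = 111235.0 Pa

111235.0


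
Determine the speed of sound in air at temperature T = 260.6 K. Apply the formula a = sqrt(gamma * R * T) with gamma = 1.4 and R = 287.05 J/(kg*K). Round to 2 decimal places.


Step 1: gamma * R * T = 1.4 * 287.05 * 260.6 = 104727.322
Step 2: a = sqrt(104727.322) = 323.62 m/s

323.62


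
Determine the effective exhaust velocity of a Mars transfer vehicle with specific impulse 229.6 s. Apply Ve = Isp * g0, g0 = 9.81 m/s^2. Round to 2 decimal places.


Step 1: Ve = Isp * g0 = 229.6 * 9.81
Step 2: Ve = 2252.38 m/s

2252.38


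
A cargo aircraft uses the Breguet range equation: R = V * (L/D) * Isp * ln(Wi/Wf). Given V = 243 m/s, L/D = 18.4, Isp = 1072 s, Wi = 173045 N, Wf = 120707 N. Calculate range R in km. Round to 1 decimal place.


Step 1: Coefficient = V * (L/D) * Isp = 243 * 18.4 * 1072 = 4793126.4 m
Step 2: Wi/Wf = 173045 / 120707 = 1.433595
Step 3: ln(1.433595) = 0.360186
Step 4: R = 4793126.4 * 0.360186 = 1726414.9 m = 1726.4 km

1726.4


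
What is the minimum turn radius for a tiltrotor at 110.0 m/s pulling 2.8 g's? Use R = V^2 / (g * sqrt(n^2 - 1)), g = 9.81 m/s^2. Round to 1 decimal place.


Step 1: V^2 = 110.0^2 = 12100.0
Step 2: n^2 - 1 = 2.8^2 - 1 = 6.84
Step 3: sqrt(6.84) = 2.615339
Step 4: R = 12100.0 / (9.81 * 2.615339) = 471.6 m

471.6


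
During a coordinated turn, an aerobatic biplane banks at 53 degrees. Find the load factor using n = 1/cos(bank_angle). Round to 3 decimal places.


Step 1: Convert 53 degrees to radians = 0.925025
Step 2: cos(53 deg) = 0.601815
Step 3: n = 1 / 0.601815 = 1.662

1.662


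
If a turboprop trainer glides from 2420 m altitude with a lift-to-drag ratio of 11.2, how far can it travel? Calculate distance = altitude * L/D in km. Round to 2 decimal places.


Step 1: Glide distance = altitude * L/D = 2420 * 11.2 = 27104.0 m
Step 2: Convert to km: 27104.0 / 1000 = 27.10 km

27.10


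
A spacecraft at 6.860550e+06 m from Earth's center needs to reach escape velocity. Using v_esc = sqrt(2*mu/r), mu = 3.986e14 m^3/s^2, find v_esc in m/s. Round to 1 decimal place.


Step 1: 2*mu/r = 2 * 3.986e14 / 6.860550e+06 = 116200596.1621
Step 2: v_esc = sqrt(116200596.1621) = 10779.6 m/s

10779.6


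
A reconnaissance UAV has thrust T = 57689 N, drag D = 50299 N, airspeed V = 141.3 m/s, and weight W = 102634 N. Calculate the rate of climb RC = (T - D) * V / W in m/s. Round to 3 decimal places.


Step 1: Excess thrust = T - D = 57689 - 50299 = 7390 N
Step 2: Excess power = 7390 * 141.3 = 1044207.0 W
Step 3: RC = 1044207.0 / 102634 = 10.174 m/s

10.174


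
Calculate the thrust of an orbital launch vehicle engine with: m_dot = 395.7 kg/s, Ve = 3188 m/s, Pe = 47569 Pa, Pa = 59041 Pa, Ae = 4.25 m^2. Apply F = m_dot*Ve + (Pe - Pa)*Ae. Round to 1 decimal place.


Step 1: Momentum thrust = m_dot * Ve = 395.7 * 3188 = 1261491.6 N
Step 2: Pressure thrust = (Pe - Pa) * Ae = (47569 - 59041) * 4.25 = -48756.00 N
Step 3: Total thrust F = 1261491.6 + -48756.00 = 1212735.6 N

1212735.6


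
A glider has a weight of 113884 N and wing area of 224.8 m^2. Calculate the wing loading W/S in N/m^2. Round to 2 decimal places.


Step 1: Wing loading = W / S = 113884 / 224.8
Step 2: Wing loading = 506.60 N/m^2

506.60


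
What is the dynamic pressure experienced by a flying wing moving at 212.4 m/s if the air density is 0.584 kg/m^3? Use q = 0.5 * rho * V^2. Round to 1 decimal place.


Step 1: V^2 = 212.4^2 = 45113.76
Step 2: q = 0.5 * 0.584 * 45113.76
Step 3: q = 13173.2 Pa

13173.2


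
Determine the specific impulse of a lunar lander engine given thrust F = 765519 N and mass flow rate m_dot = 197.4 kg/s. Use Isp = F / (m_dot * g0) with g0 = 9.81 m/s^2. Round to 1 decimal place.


Step 1: m_dot * g0 = 197.4 * 9.81 = 1936.49
Step 2: Isp = 765519 / 1936.49 = 395.3 s

395.3


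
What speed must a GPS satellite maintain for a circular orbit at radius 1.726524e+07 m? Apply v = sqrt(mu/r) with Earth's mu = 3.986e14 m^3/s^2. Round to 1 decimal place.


Step 1: mu / r = 3.986e14 / 1.726524e+07 = 23086849.647
Step 2: v = sqrt(23086849.647) = 4804.9 m/s

4804.9


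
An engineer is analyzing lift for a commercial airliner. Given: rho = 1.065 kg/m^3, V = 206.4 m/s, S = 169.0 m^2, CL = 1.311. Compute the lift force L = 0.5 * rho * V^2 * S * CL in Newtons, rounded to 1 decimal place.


Step 1: Calculate dynamic pressure q = 0.5 * 1.065 * 206.4^2 = 0.5 * 1.065 * 42600.96 = 22685.0112 Pa
Step 2: Multiply by wing area and lift coefficient: L = 22685.0112 * 169.0 * 1.311
Step 3: L = 3833766.8928 * 1.311 = 5026068.4 N

5026068.4


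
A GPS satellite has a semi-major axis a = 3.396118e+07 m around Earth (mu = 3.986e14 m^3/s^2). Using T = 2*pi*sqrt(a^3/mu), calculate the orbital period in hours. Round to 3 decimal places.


Step 1: a^3 / mu = 3.916953e+22 / 3.986e14 = 9.826775e+07
Step 2: sqrt(9.826775e+07) = 9913.0092 s
Step 3: T = 2*pi * 9913.0092 = 62285.27 s
Step 4: T in hours = 62285.27 / 3600 = 17.301 hours

17.301


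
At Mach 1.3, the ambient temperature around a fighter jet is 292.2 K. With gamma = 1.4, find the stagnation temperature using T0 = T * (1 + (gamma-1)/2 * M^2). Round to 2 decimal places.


Step 1: (gamma-1)/2 = 0.2
Step 2: M^2 = 1.69
Step 3: 1 + 0.2 * 1.69 = 1.338
Step 4: T0 = 292.2 * 1.338 = 390.96 K

390.96


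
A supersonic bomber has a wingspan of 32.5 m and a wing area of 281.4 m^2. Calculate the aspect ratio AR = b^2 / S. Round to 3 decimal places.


Step 1: b^2 = 32.5^2 = 1056.25
Step 2: AR = 1056.25 / 281.4 = 3.754

3.754


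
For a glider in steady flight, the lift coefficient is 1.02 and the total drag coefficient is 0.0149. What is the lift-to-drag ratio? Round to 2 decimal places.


Step 1: L/D = CL / CD = 1.02 / 0.0149
Step 2: L/D = 68.46

68.46


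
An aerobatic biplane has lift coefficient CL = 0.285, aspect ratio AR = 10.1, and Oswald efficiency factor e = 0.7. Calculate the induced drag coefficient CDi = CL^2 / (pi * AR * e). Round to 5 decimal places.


Step 1: CL^2 = 0.285^2 = 0.081225
Step 2: pi * AR * e = 3.14159 * 10.1 * 0.7 = 22.21106
Step 3: CDi = 0.081225 / 22.21106 = 0.00366

0.00366


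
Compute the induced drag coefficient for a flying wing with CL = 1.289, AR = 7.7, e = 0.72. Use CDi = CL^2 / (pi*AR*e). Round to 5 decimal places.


Step 1: CL^2 = 1.289^2 = 1.661521
Step 2: pi * AR * e = 3.14159 * 7.7 * 0.72 = 17.41699
Step 3: CDi = 1.661521 / 17.41699 = 0.09540

0.09540


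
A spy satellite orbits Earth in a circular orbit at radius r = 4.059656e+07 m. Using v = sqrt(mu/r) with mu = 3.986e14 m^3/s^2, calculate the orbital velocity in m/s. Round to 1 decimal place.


Step 1: mu / r = 3.986e14 / 4.059656e+07 = 9818565.908
Step 2: v = sqrt(9818565.908) = 3133.5 m/s

3133.5


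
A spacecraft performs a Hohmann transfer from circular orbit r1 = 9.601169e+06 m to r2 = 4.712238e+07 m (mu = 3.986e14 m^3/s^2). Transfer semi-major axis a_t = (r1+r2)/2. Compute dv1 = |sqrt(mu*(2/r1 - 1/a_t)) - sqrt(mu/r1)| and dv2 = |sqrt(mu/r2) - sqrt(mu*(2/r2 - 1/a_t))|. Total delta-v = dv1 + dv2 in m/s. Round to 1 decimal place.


Step 1: Transfer semi-major axis a_t = (9.601169e+06 + 4.712238e+07) / 2 = 2.836177e+07 m
Step 2: v1 (circular at r1) = sqrt(mu/r1) = 6443.27 m/s
Step 3: v_t1 = sqrt(mu*(2/r1 - 1/a_t)) = 8305.27 m/s
Step 4: dv1 = |8305.27 - 6443.27| = 1861.99 m/s
Step 5: v2 (circular at r2) = 2908.41 m/s, v_t2 = 1692.19 m/s
Step 6: dv2 = |2908.41 - 1692.19| = 1216.21 m/s
Step 7: Total delta-v = 1861.99 + 1216.21 = 3078.2 m/s

3078.2


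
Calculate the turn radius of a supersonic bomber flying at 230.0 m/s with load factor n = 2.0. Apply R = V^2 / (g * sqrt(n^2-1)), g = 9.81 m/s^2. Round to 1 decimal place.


Step 1: V^2 = 230.0^2 = 52900.0
Step 2: n^2 - 1 = 2.0^2 - 1 = 3.0
Step 3: sqrt(3.0) = 1.732051
Step 4: R = 52900.0 / (9.81 * 1.732051) = 3113.3 m

3113.3


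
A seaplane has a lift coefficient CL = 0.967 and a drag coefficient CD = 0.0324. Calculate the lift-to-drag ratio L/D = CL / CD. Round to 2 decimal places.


Step 1: L/D = CL / CD = 0.967 / 0.0324
Step 2: L/D = 29.85

29.85


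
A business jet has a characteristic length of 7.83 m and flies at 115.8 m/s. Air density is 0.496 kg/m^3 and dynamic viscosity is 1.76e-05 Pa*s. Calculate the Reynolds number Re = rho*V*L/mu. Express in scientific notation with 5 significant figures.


Step 1: Numerator = rho * V * L = 0.496 * 115.8 * 7.83 = 449.730144
Step 2: Re = 449.730144 / 1.76e-05
Step 3: Re = 2.5553e+07

2.5553e+07


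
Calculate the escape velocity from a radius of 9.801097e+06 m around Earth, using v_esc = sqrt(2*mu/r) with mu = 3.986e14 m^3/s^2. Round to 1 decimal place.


Step 1: 2*mu/r = 2 * 3.986e14 / 9.801097e+06 = 81337833.918
Step 2: v_esc = sqrt(81337833.918) = 9018.7 m/s

9018.7


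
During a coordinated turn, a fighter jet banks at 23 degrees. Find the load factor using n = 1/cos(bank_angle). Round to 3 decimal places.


Step 1: Convert 23 degrees to radians = 0.401426
Step 2: cos(23 deg) = 0.920505
Step 3: n = 1 / 0.920505 = 1.086

1.086


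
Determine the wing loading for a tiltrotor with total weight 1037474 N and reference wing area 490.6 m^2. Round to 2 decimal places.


Step 1: Wing loading = W / S = 1037474 / 490.6
Step 2: Wing loading = 2114.70 N/m^2

2114.70


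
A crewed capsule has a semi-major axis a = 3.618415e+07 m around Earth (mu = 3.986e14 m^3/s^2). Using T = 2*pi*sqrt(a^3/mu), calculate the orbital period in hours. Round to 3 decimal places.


Step 1: a^3 / mu = 4.737564e+22 / 3.986e14 = 1.188551e+08
Step 2: sqrt(1.188551e+08) = 10902.0687 s
Step 3: T = 2*pi * 10902.0687 = 68499.72 s
Step 4: T in hours = 68499.72 / 3600 = 19.028 hours

19.028


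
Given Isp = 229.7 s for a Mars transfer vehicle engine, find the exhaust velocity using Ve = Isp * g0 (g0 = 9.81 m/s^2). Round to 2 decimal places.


Step 1: Ve = Isp * g0 = 229.7 * 9.81
Step 2: Ve = 2253.36 m/s

2253.36


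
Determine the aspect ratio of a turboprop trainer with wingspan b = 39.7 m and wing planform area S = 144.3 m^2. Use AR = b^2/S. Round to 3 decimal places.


Step 1: b^2 = 39.7^2 = 1576.09
Step 2: AR = 1576.09 / 144.3 = 10.922

10.922


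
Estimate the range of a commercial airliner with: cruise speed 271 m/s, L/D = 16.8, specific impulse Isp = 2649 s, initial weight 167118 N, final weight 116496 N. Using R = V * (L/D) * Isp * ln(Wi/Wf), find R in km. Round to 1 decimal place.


Step 1: Coefficient = V * (L/D) * Isp = 271 * 16.8 * 2649 = 12060367.2 m
Step 2: Wi/Wf = 167118 / 116496 = 1.434539
Step 3: ln(1.434539) = 0.360843
Step 4: R = 12060367.2 * 0.360843 = 4351901.6 m = 4351.9 km

4351.9


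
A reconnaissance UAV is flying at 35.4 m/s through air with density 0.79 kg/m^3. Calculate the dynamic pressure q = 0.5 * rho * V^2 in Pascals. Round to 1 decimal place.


Step 1: V^2 = 35.4^2 = 1253.16
Step 2: q = 0.5 * 0.79 * 1253.16
Step 3: q = 495.0 Pa

495.0


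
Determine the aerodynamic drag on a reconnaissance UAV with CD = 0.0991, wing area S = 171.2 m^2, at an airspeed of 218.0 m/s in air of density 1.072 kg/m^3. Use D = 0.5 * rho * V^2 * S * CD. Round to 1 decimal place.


Step 1: Dynamic pressure q = 0.5 * 1.072 * 218.0^2 = 25472.864 Pa
Step 2: Drag D = q * S * CD = 25472.864 * 171.2 * 0.0991
Step 3: D = 432170.6 N

432170.6


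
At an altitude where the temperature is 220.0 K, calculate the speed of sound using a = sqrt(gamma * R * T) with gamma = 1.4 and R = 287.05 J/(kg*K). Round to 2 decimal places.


Step 1: gamma * R * T = 1.4 * 287.05 * 220.0 = 88411.4
Step 2: a = sqrt(88411.4) = 297.34 m/s

297.34


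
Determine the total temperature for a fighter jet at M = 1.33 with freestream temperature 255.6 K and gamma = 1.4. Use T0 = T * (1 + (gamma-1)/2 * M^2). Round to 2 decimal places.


Step 1: (gamma-1)/2 = 0.2
Step 2: M^2 = 1.7689
Step 3: 1 + 0.2 * 1.7689 = 1.35378
Step 4: T0 = 255.6 * 1.35378 = 346.03 K

346.03


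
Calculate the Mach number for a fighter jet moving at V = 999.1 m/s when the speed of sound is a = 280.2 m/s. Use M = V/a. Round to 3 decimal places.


Step 1: M = V / a = 999.1 / 280.2
Step 2: M = 3.566

3.566


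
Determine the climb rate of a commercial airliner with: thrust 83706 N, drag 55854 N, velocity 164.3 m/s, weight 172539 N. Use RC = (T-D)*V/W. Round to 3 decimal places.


Step 1: Excess thrust = T - D = 83706 - 55854 = 27852 N
Step 2: Excess power = 27852 * 164.3 = 4576083.6 W
Step 3: RC = 4576083.6 / 172539 = 26.522 m/s

26.522


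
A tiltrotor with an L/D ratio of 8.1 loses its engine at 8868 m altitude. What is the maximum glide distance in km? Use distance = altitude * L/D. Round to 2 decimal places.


Step 1: Glide distance = altitude * L/D = 8868 * 8.1 = 71830.8 m
Step 2: Convert to km: 71830.8 / 1000 = 71.83 km

71.83


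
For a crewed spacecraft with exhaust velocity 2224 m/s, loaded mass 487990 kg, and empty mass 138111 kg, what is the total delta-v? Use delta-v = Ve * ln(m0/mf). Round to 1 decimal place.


Step 1: Mass ratio m0/mf = 487990 / 138111 = 3.533317
Step 2: ln(3.533317) = 1.262237
Step 3: delta-v = 2224 * 1.262237 = 2807.2 m/s

2807.2


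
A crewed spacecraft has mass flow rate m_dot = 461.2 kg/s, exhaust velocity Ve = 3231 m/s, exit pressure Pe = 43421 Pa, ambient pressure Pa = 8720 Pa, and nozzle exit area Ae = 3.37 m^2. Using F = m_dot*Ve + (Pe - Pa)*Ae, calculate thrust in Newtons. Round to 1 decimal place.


Step 1: Momentum thrust = m_dot * Ve = 461.2 * 3231 = 1490137.2 N
Step 2: Pressure thrust = (Pe - Pa) * Ae = (43421 - 8720) * 3.37 = 116942.37 N
Step 3: Total thrust F = 1490137.2 + 116942.37 = 1607079.6 N

1607079.6


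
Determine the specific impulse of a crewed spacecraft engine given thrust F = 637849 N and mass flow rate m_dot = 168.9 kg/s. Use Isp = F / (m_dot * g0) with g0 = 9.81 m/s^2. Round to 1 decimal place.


Step 1: m_dot * g0 = 168.9 * 9.81 = 1656.91
Step 2: Isp = 637849 / 1656.91 = 385.0 s

385.0


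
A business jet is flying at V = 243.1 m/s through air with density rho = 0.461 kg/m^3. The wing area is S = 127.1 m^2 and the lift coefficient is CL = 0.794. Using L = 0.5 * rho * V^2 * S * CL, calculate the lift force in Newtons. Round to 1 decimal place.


Step 1: Calculate dynamic pressure q = 0.5 * 0.461 * 243.1^2 = 0.5 * 0.461 * 59097.61 = 13621.9991 Pa
Step 2: Multiply by wing area and lift coefficient: L = 13621.9991 * 127.1 * 0.794
Step 3: L = 1731356.0862 * 0.794 = 1374696.7 N

1374696.7


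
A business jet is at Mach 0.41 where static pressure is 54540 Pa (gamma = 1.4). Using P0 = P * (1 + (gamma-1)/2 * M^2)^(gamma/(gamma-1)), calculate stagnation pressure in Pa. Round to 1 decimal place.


Step 1: (gamma-1)/2 * M^2 = 0.2 * 0.1681 = 0.03362
Step 2: 1 + 0.03362 = 1.03362
Step 3: Exponent gamma/(gamma-1) = 3.5
Step 4: P0 = 54540 * 1.03362^3.5 = 61232.0 Pa

61232.0


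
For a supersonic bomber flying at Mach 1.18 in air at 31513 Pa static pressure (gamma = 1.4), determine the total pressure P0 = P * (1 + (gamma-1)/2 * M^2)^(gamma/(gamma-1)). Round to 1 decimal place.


Step 1: (gamma-1)/2 * M^2 = 0.2 * 1.3924 = 0.27848
Step 2: 1 + 0.27848 = 1.27848
Step 3: Exponent gamma/(gamma-1) = 3.5
Step 4: P0 = 31513 * 1.27848^3.5 = 74459.2 Pa

74459.2


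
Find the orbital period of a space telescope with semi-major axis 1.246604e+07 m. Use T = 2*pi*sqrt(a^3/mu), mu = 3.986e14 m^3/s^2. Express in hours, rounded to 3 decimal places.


Step 1: a^3 / mu = 1.937249e+21 / 3.986e14 = 4.860134e+06
Step 2: sqrt(4.860134e+06) = 2204.5712 s
Step 3: T = 2*pi * 2204.5712 = 13851.73 s
Step 4: T in hours = 13851.73 / 3600 = 3.848 hours

3.848


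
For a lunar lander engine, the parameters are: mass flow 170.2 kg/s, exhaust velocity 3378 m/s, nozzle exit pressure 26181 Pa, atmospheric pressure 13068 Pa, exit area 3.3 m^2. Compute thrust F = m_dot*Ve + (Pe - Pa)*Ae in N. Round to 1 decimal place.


Step 1: Momentum thrust = m_dot * Ve = 170.2 * 3378 = 574935.6 N
Step 2: Pressure thrust = (Pe - Pa) * Ae = (26181 - 13068) * 3.3 = 43272.9 N
Step 3: Total thrust F = 574935.6 + 43272.9 = 618208.5 N

618208.5


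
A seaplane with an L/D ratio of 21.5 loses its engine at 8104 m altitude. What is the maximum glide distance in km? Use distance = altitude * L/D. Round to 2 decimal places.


Step 1: Glide distance = altitude * L/D = 8104 * 21.5 = 174236.0 m
Step 2: Convert to km: 174236.0 / 1000 = 174.24 km

174.24


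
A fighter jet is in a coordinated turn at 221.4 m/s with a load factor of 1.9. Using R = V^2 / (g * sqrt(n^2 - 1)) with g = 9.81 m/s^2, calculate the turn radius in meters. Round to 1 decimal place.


Step 1: V^2 = 221.4^2 = 49017.96
Step 2: n^2 - 1 = 1.9^2 - 1 = 2.61
Step 3: sqrt(2.61) = 1.615549
Step 4: R = 49017.96 / (9.81 * 1.615549) = 3092.9 m

3092.9


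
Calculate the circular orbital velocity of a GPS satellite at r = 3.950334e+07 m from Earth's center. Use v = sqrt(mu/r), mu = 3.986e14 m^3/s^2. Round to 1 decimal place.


Step 1: mu / r = 3.986e14 / 3.950334e+07 = 10090286.0366
Step 2: v = sqrt(10090286.0366) = 3176.5 m/s

3176.5


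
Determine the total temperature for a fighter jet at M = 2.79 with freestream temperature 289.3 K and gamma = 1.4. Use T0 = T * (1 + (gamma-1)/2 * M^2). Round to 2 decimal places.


Step 1: (gamma-1)/2 = 0.2
Step 2: M^2 = 7.7841
Step 3: 1 + 0.2 * 7.7841 = 2.55682
Step 4: T0 = 289.3 * 2.55682 = 739.69 K

739.69


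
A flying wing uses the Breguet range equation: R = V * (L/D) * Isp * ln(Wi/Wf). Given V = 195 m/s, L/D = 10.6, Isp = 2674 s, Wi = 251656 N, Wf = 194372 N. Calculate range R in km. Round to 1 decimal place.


Step 1: Coefficient = V * (L/D) * Isp = 195 * 10.6 * 2674 = 5527158.0 m
Step 2: Wi/Wf = 251656 / 194372 = 1.294713
Step 3: ln(1.294713) = 0.258289
Step 4: R = 5527158.0 * 0.258289 = 1427605.4 m = 1427.6 km

1427.6


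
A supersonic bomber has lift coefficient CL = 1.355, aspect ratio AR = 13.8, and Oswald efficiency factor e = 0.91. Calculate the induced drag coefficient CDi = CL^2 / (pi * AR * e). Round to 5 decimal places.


Step 1: CL^2 = 1.355^2 = 1.836025
Step 2: pi * AR * e = 3.14159 * 13.8 * 0.91 = 39.452121
Step 3: CDi = 1.836025 / 39.452121 = 0.04654

0.04654


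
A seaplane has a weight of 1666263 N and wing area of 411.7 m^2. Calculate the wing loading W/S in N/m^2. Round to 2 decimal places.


Step 1: Wing loading = W / S = 1666263 / 411.7
Step 2: Wing loading = 4047.27 N/m^2

4047.27


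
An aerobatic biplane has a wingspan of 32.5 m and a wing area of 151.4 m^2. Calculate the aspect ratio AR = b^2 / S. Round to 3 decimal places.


Step 1: b^2 = 32.5^2 = 1056.25
Step 2: AR = 1056.25 / 151.4 = 6.977

6.977


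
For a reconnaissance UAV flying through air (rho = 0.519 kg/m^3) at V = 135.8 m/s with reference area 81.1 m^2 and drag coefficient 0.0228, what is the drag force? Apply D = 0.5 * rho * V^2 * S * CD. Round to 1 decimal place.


Step 1: Dynamic pressure q = 0.5 * 0.519 * 135.8^2 = 4785.6056 Pa
Step 2: Drag D = q * S * CD = 4785.6056 * 81.1 * 0.0228
Step 3: D = 8849.0 N

8849.0


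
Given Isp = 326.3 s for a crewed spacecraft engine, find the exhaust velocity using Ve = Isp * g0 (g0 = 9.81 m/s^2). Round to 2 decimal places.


Step 1: Ve = Isp * g0 = 326.3 * 9.81
Step 2: Ve = 3201.00 m/s

3201.00


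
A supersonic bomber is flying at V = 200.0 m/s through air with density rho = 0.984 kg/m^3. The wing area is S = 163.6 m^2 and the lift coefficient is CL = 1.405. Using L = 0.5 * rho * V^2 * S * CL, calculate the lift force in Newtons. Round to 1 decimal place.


Step 1: Calculate dynamic pressure q = 0.5 * 0.984 * 200.0^2 = 0.5 * 0.984 * 40000.0 = 19680.0 Pa
Step 2: Multiply by wing area and lift coefficient: L = 19680.0 * 163.6 * 1.405
Step 3: L = 3219648.0 * 1.405 = 4523605.4 N

4523605.4


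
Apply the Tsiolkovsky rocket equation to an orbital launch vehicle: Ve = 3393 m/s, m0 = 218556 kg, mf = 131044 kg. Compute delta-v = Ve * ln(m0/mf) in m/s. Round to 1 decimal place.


Step 1: Mass ratio m0/mf = 218556 / 131044 = 1.667806
Step 2: ln(1.667806) = 0.511509
Step 3: delta-v = 3393 * 0.511509 = 1735.6 m/s

1735.6


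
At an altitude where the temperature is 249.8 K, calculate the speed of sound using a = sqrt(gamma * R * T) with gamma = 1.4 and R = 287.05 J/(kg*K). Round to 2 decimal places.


Step 1: gamma * R * T = 1.4 * 287.05 * 249.8 = 100387.126
Step 2: a = sqrt(100387.126) = 316.84 m/s

316.84


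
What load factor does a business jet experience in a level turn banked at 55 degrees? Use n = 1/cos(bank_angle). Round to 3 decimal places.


Step 1: Convert 55 degrees to radians = 0.959931
Step 2: cos(55 deg) = 0.573576
Step 3: n = 1 / 0.573576 = 1.743

1.743


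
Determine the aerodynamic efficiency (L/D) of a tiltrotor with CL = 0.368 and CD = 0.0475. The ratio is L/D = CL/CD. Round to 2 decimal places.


Step 1: L/D = CL / CD = 0.368 / 0.0475
Step 2: L/D = 7.75

7.75


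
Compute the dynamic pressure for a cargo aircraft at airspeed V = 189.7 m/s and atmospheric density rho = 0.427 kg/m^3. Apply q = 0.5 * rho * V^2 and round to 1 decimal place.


Step 1: V^2 = 189.7^2 = 35986.09
Step 2: q = 0.5 * 0.427 * 35986.09
Step 3: q = 7683.0 Pa

7683.0


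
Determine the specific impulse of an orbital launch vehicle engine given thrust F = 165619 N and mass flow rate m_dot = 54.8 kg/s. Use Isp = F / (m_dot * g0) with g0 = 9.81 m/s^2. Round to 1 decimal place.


Step 1: m_dot * g0 = 54.8 * 9.81 = 537.59
Step 2: Isp = 165619 / 537.59 = 308.1 s

308.1


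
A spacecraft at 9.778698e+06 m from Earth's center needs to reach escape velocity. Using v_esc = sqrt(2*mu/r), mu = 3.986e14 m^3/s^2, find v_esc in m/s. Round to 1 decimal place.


Step 1: 2*mu/r = 2 * 3.986e14 / 9.778698e+06 = 81524145.648
Step 2: v_esc = sqrt(81524145.648) = 9029.1 m/s

9029.1


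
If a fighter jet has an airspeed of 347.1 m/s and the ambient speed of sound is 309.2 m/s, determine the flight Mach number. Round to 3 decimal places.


Step 1: M = V / a = 347.1 / 309.2
Step 2: M = 1.123

1.123


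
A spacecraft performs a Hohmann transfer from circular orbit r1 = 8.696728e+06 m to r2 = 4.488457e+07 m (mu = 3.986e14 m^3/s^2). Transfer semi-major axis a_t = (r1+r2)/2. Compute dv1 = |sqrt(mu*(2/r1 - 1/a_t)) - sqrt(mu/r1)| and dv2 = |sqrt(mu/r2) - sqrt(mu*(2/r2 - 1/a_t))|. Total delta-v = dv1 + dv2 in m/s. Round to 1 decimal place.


Step 1: Transfer semi-major axis a_t = (8.696728e+06 + 4.488457e+07) / 2 = 2.679065e+07 m
Step 2: v1 (circular at r1) = sqrt(mu/r1) = 6770.03 m/s
Step 3: v_t1 = sqrt(mu*(2/r1 - 1/a_t)) = 8762.9 m/s
Step 4: dv1 = |8762.9 - 6770.03| = 1992.86 m/s
Step 5: v2 (circular at r2) = 2980.03 m/s, v_t2 = 1697.88 m/s
Step 6: dv2 = |2980.03 - 1697.88| = 1282.15 m/s
Step 7: Total delta-v = 1992.86 + 1282.15 = 3275.0 m/s

3275.0


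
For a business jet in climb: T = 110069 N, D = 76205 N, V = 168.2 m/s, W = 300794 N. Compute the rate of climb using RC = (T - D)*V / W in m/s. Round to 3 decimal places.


Step 1: Excess thrust = T - D = 110069 - 76205 = 33864 N
Step 2: Excess power = 33864 * 168.2 = 5695924.8 W
Step 3: RC = 5695924.8 / 300794 = 18.936 m/s

18.936


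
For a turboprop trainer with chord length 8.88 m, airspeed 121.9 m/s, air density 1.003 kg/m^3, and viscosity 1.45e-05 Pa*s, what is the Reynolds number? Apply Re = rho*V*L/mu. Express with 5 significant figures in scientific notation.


Step 1: Numerator = rho * V * L = 1.003 * 121.9 * 8.88 = 1085.719416
Step 2: Re = 1085.719416 / 1.45e-05
Step 3: Re = 7.4877e+07

7.4877e+07


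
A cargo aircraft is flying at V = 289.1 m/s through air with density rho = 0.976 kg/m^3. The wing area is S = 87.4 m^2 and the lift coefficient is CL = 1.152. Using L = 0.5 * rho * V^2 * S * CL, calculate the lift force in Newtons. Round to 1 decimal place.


Step 1: Calculate dynamic pressure q = 0.5 * 0.976 * 289.1^2 = 0.5 * 0.976 * 83578.81 = 40786.4593 Pa
Step 2: Multiply by wing area and lift coefficient: L = 40786.4593 * 87.4 * 1.152
Step 3: L = 3564736.5411 * 1.152 = 4106576.5 N

4106576.5


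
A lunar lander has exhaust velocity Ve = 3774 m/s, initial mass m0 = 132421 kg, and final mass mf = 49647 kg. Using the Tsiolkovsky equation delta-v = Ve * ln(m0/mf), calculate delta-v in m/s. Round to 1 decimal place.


Step 1: Mass ratio m0/mf = 132421 / 49647 = 2.667251
Step 2: ln(2.667251) = 0.981048
Step 3: delta-v = 3774 * 0.981048 = 3702.5 m/s

3702.5


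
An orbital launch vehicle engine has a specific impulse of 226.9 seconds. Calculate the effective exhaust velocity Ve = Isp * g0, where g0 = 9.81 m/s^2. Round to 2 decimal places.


Step 1: Ve = Isp * g0 = 226.9 * 9.81
Step 2: Ve = 2225.89 m/s

2225.89


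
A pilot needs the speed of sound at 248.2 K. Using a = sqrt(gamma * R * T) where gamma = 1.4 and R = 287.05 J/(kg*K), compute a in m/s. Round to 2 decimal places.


Step 1: gamma * R * T = 1.4 * 287.05 * 248.2 = 99744.134
Step 2: a = sqrt(99744.134) = 315.82 m/s

315.82


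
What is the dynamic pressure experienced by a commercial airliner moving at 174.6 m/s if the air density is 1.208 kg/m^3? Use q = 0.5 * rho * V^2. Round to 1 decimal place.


Step 1: V^2 = 174.6^2 = 30485.16
Step 2: q = 0.5 * 1.208 * 30485.16
Step 3: q = 18413.0 Pa

18413.0


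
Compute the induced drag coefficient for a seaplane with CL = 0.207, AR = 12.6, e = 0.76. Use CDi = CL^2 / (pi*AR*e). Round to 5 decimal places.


Step 1: CL^2 = 0.207^2 = 0.042849
Step 2: pi * AR * e = 3.14159 * 12.6 * 0.76 = 30.083891
Step 3: CDi = 0.042849 / 30.083891 = 0.00142

0.00142


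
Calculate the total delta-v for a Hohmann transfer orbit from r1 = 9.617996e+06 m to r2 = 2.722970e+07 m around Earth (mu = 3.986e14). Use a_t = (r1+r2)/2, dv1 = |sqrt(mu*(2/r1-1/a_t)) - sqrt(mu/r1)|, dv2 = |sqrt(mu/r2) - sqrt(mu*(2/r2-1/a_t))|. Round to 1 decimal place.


Step 1: Transfer semi-major axis a_t = (9.617996e+06 + 2.722970e+07) / 2 = 1.842385e+07 m
Step 2: v1 (circular at r1) = sqrt(mu/r1) = 6437.64 m/s
Step 3: v_t1 = sqrt(mu*(2/r1 - 1/a_t)) = 7826.32 m/s
Step 4: dv1 = |7826.32 - 6437.64| = 1388.69 m/s
Step 5: v2 (circular at r2) = 3826.02 m/s, v_t2 = 2764.39 m/s
Step 6: dv2 = |3826.02 - 2764.39| = 1061.63 m/s
Step 7: Total delta-v = 1388.69 + 1061.63 = 2450.3 m/s

2450.3


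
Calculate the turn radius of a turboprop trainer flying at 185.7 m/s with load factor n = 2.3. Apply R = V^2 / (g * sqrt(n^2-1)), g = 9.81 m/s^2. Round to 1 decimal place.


Step 1: V^2 = 185.7^2 = 34484.49
Step 2: n^2 - 1 = 2.3^2 - 1 = 4.29
Step 3: sqrt(4.29) = 2.071232
Step 4: R = 34484.49 / (9.81 * 2.071232) = 1697.2 m

1697.2


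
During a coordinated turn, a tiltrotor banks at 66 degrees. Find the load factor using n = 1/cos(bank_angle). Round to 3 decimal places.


Step 1: Convert 66 degrees to radians = 1.151917
Step 2: cos(66 deg) = 0.406737
Step 3: n = 1 / 0.406737 = 2.459

2.459


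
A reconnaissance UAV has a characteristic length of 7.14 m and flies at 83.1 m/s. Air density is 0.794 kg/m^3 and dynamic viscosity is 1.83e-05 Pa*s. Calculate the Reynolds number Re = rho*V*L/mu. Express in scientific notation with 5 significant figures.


Step 1: Numerator = rho * V * L = 0.794 * 83.1 * 7.14 = 471.107196
Step 2: Re = 471.107196 / 1.83e-05
Step 3: Re = 2.5744e+07

2.5744e+07


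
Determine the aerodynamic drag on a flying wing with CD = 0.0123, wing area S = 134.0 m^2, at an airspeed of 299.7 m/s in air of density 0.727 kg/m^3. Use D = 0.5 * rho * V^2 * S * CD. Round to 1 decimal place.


Step 1: Dynamic pressure q = 0.5 * 0.727 * 299.7^2 = 32649.6027 Pa
Step 2: Drag D = q * S * CD = 32649.6027 * 134.0 * 0.0123
Step 3: D = 53813.1 N

53813.1


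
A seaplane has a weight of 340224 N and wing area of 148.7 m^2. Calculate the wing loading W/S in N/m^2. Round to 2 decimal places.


Step 1: Wing loading = W / S = 340224 / 148.7
Step 2: Wing loading = 2287.99 N/m^2

2287.99


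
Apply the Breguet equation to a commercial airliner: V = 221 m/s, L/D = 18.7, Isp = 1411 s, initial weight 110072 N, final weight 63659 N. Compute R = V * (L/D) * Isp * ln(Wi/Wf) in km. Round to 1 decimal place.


Step 1: Coefficient = V * (L/D) * Isp = 221 * 18.7 * 1411 = 5831239.7 m
Step 2: Wi/Wf = 110072 / 63659 = 1.729088
Step 3: ln(1.729088) = 0.547594
Step 4: R = 5831239.7 * 0.547594 = 3193151.8 m = 3193.2 km

3193.2


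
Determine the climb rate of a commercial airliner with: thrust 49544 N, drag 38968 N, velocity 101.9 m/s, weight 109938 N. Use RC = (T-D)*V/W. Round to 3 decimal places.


Step 1: Excess thrust = T - D = 49544 - 38968 = 10576 N
Step 2: Excess power = 10576 * 101.9 = 1077694.4 W
Step 3: RC = 1077694.4 / 109938 = 9.803 m/s

9.803


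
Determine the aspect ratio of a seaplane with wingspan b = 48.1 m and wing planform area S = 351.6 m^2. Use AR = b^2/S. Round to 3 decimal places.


Step 1: b^2 = 48.1^2 = 2313.61
Step 2: AR = 2313.61 / 351.6 = 6.580

6.580


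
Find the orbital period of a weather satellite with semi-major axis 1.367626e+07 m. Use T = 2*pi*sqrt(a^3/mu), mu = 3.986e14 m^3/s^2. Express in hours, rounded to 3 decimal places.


Step 1: a^3 / mu = 2.558009e+21 / 3.986e14 = 6.417483e+06
Step 2: sqrt(6.417483e+06) = 2533.2752 s
Step 3: T = 2*pi * 2533.2752 = 15917.04 s
Step 4: T in hours = 15917.04 / 3600 = 4.421 hours

4.421


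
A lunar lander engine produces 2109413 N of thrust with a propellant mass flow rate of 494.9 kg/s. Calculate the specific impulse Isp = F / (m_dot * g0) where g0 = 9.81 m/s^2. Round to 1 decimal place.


Step 1: m_dot * g0 = 494.9 * 9.81 = 4854.97
Step 2: Isp = 2109413 / 4854.97 = 434.5 s

434.5


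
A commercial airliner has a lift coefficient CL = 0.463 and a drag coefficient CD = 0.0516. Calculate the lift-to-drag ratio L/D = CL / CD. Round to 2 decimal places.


Step 1: L/D = CL / CD = 0.463 / 0.0516
Step 2: L/D = 8.97

8.97


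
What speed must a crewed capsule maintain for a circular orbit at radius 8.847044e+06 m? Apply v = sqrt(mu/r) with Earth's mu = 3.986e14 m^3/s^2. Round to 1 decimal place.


Step 1: mu / r = 3.986e14 / 8.847044e+06 = 45054596.767
Step 2: v = sqrt(45054596.767) = 6712.3 m/s

6712.3


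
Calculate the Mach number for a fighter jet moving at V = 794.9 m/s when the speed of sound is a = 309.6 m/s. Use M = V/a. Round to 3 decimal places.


Step 1: M = V / a = 794.9 / 309.6
Step 2: M = 2.568

2.568


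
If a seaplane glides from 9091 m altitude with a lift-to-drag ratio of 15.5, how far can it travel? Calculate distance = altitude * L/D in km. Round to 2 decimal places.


Step 1: Glide distance = altitude * L/D = 9091 * 15.5 = 140910.5 m
Step 2: Convert to km: 140910.5 / 1000 = 140.91 km

140.91


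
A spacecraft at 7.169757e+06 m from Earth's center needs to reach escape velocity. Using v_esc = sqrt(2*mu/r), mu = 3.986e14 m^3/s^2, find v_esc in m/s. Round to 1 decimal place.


Step 1: 2*mu/r = 2 * 3.986e14 / 7.169757e+06 = 111189263.4576
Step 2: v_esc = sqrt(111189263.4576) = 10544.6 m/s

10544.6


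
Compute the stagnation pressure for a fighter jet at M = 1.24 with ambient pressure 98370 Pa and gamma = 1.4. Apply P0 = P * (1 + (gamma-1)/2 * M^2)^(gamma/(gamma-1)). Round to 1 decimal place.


Step 1: (gamma-1)/2 * M^2 = 0.2 * 1.5376 = 0.30752
Step 2: 1 + 0.30752 = 1.30752
Step 3: Exponent gamma/(gamma-1) = 3.5
Step 4: P0 = 98370 * 1.30752^3.5 = 251438.6 Pa

251438.6


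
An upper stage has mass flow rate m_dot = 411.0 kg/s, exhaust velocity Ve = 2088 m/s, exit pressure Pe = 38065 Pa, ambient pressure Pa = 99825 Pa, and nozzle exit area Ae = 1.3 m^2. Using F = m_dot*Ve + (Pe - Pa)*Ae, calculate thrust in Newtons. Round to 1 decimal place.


Step 1: Momentum thrust = m_dot * Ve = 411.0 * 2088 = 858168.0 N
Step 2: Pressure thrust = (Pe - Pa) * Ae = (38065 - 99825) * 1.3 = -80288.0 N
Step 3: Total thrust F = 858168.0 + -80288.0 = 777880.0 N

777880.0


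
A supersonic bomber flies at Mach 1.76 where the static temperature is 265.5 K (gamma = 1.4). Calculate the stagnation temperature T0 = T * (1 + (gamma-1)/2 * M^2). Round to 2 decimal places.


Step 1: (gamma-1)/2 = 0.2
Step 2: M^2 = 3.0976
Step 3: 1 + 0.2 * 3.0976 = 1.61952
Step 4: T0 = 265.5 * 1.61952 = 429.98 K

429.98


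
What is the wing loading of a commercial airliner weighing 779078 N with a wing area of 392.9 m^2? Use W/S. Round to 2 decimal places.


Step 1: Wing loading = W / S = 779078 / 392.9
Step 2: Wing loading = 1982.89 N/m^2

1982.89


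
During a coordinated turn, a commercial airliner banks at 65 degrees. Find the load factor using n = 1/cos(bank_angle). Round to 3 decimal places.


Step 1: Convert 65 degrees to radians = 1.134464
Step 2: cos(65 deg) = 0.422618
Step 3: n = 1 / 0.422618 = 2.366

2.366


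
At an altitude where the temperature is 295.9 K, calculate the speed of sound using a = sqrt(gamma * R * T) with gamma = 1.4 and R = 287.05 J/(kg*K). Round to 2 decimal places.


Step 1: gamma * R * T = 1.4 * 287.05 * 295.9 = 118913.333
Step 2: a = sqrt(118913.333) = 344.84 m/s

344.84


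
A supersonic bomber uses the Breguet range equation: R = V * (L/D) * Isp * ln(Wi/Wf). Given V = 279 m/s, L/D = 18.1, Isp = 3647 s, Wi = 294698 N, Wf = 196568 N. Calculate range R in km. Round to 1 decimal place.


Step 1: Coefficient = V * (L/D) * Isp = 279 * 18.1 * 3647 = 18416985.3 m
Step 2: Wi/Wf = 294698 / 196568 = 1.499217
Step 3: ln(1.499217) = 0.404943
Step 4: R = 18416985.3 * 0.404943 = 7457823.3 m = 7457.8 km

7457.8


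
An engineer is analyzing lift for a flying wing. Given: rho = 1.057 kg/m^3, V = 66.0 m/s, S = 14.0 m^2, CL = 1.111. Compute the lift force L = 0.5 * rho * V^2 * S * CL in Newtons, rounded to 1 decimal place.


Step 1: Calculate dynamic pressure q = 0.5 * 1.057 * 66.0^2 = 0.5 * 1.057 * 4356.0 = 2302.146 Pa
Step 2: Multiply by wing area and lift coefficient: L = 2302.146 * 14.0 * 1.111
Step 3: L = 32230.044 * 1.111 = 35807.6 N

35807.6


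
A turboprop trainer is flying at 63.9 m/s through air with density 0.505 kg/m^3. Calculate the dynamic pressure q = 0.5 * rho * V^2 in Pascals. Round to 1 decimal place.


Step 1: V^2 = 63.9^2 = 4083.21
Step 2: q = 0.5 * 0.505 * 4083.21
Step 3: q = 1031.0 Pa

1031.0


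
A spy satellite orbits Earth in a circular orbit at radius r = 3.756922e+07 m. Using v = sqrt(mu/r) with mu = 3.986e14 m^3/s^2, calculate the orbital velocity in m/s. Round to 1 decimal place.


Step 1: mu / r = 3.986e14 / 3.756922e+07 = 10609749.151
Step 2: v = sqrt(10609749.151) = 3257.3 m/s

3257.3


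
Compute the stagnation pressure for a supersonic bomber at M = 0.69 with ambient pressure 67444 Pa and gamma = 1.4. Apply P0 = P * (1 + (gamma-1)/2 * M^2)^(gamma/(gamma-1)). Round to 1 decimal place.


Step 1: (gamma-1)/2 * M^2 = 0.2 * 0.4761 = 0.09522
Step 2: 1 + 0.09522 = 1.09522
Step 3: Exponent gamma/(gamma-1) = 3.5
Step 4: P0 = 67444 * 1.09522^3.5 = 92725.3 Pa

92725.3


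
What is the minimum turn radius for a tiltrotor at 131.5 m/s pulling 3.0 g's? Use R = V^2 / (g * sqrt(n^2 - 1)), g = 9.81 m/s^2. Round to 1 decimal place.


Step 1: V^2 = 131.5^2 = 17292.25
Step 2: n^2 - 1 = 3.0^2 - 1 = 8.0
Step 3: sqrt(8.0) = 2.828427
Step 4: R = 17292.25 / (9.81 * 2.828427) = 623.2 m

623.2


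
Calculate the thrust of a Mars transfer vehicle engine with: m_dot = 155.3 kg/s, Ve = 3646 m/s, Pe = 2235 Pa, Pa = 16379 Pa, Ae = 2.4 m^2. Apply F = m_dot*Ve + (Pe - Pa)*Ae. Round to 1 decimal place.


Step 1: Momentum thrust = m_dot * Ve = 155.3 * 3646 = 566223.8 N
Step 2: Pressure thrust = (Pe - Pa) * Ae = (2235 - 16379) * 2.4 = -33945.6 N
Step 3: Total thrust F = 566223.8 + -33945.6 = 532278.2 N

532278.2


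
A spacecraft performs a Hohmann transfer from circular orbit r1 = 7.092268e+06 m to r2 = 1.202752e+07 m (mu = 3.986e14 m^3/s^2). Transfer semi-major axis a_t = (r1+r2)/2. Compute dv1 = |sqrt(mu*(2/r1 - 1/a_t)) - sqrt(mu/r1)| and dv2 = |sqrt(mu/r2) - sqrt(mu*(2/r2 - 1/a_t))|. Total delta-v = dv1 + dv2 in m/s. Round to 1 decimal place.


Step 1: Transfer semi-major axis a_t = (7.092268e+06 + 1.202752e+07) / 2 = 9.559894e+06 m
Step 2: v1 (circular at r1) = sqrt(mu/r1) = 7496.8 m/s
Step 3: v_t1 = sqrt(mu*(2/r1 - 1/a_t)) = 8408.87 m/s
Step 4: dv1 = |8408.87 - 7496.8| = 912.07 m/s
Step 5: v2 (circular at r2) = 5756.79 m/s, v_t2 = 4958.46 m/s
Step 6: dv2 = |5756.79 - 4958.46| = 798.33 m/s
Step 7: Total delta-v = 912.07 + 798.33 = 1710.4 m/s

1710.4


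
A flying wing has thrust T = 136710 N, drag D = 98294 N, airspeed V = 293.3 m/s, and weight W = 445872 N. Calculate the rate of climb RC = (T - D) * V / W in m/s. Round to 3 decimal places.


Step 1: Excess thrust = T - D = 136710 - 98294 = 38416 N
Step 2: Excess power = 38416 * 293.3 = 11267412.8 W
Step 3: RC = 11267412.8 / 445872 = 25.271 m/s

25.271


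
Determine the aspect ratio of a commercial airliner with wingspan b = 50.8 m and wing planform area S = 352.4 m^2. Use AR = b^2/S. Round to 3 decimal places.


Step 1: b^2 = 50.8^2 = 2580.64
Step 2: AR = 2580.64 / 352.4 = 7.323

7.323


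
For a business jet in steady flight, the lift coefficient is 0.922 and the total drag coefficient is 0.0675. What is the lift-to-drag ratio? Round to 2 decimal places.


Step 1: L/D = CL / CD = 0.922 / 0.0675
Step 2: L/D = 13.66

13.66


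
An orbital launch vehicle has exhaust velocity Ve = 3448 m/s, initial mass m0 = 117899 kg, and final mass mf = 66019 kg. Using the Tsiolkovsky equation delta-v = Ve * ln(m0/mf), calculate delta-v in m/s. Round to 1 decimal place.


Step 1: Mass ratio m0/mf = 117899 / 66019 = 1.785834
Step 2: ln(1.785834) = 0.579886
Step 3: delta-v = 3448 * 0.579886 = 1999.4 m/s

1999.4
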